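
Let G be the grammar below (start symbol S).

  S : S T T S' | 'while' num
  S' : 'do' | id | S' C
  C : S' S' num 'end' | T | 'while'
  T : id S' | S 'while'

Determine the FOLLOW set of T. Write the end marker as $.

In S : S T T S': add FIRST(T S') = { 'while', id }.
In S : S T T S': add FIRST(S') = { 'do', id }.
In C : T: T is at the end, add FOLLOW(C) = { $, 'do', 'while', id, num }.
Union: FOLLOW(T) = { $, 'do', 'while', id, num }.

{ $, 'do', 'while', id, num }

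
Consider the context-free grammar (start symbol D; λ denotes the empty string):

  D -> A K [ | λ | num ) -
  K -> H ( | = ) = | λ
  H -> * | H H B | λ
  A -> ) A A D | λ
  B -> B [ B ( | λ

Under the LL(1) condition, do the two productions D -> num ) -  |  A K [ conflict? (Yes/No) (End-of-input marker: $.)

FIRST(num ) -) = { num } and FIRST(A K [) = { (, ), *, =, [ }.
The FIRST sets are disjoint and neither alternative is nullable — no conflict.

No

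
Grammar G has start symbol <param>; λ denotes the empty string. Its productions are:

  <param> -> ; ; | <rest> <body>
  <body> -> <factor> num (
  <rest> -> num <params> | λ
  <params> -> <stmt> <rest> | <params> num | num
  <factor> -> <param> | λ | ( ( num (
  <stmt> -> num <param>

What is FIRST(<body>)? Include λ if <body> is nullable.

From <body> -> <factor> num (: <factor> nullable, take FIRST(<factor>) ∪ {num} = { (, ;, num }.
Union: FIRST(<body>) = { (, ;, num }.

{ (, ;, num }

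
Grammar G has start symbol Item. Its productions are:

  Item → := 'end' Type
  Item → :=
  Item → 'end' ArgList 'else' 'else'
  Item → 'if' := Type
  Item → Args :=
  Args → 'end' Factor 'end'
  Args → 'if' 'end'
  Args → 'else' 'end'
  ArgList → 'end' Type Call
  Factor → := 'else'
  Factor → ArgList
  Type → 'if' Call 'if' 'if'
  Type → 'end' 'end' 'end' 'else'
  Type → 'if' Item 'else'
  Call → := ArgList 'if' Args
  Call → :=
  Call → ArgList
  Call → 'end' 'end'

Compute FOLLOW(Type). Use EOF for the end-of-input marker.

In Item → := 'end' Type: Type is at the end, add FOLLOW(Item) = { EOF, 'else' }.
In Item → 'if' := Type: Type is at the end, add FOLLOW(Item) = { EOF, 'else' }.
In ArgList → 'end' Type Call: add FIRST(Call) = { 'end', := }.
Union: FOLLOW(Type) = { EOF, 'else', 'end', := }.

{ EOF, 'else', 'end', := }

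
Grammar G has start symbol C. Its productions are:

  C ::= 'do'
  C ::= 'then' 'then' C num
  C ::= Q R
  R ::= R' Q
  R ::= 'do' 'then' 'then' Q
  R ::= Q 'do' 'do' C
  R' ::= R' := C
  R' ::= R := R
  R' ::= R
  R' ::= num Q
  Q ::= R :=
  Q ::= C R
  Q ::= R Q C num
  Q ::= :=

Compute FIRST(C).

C ::= 'do' contributes {'do'}.
C ::= 'then' 'then' C num contributes {'then'}.
From C ::= Q R: add FIRST(Q) = { 'do', 'then', :=, num }.
Union: FIRST(C) = { 'do', 'then', :=, num }.

{ 'do', 'then', :=, num }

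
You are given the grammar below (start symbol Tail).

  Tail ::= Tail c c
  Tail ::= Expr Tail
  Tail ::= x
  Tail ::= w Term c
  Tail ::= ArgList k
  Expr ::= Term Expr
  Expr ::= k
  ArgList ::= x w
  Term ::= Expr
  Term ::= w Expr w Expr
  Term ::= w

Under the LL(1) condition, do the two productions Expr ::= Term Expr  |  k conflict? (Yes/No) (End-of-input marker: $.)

Yes

FIRST(Term Expr) = { k, w } and FIRST(k) = { k }.
Both contain k, so the two alternatives are not disjoint — LL(1) conflict.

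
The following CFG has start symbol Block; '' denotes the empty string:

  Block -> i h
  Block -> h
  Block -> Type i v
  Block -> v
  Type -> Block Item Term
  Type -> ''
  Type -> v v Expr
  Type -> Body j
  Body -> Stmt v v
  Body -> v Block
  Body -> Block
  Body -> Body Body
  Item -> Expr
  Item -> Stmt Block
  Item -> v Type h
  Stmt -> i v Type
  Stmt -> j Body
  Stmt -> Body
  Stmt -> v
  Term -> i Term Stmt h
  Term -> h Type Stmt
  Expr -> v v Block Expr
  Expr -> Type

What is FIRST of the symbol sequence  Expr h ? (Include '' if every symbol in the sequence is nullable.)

{ h, i, j, v }

Add FIRST(Expr)\{''} = { h, i, j, v }; Expr is nullable, continue.
h is a terminal; add {h} and stop.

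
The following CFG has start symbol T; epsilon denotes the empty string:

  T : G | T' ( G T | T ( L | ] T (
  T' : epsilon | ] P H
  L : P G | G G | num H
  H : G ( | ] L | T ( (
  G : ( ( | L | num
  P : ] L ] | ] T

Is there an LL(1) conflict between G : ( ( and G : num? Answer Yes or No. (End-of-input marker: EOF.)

FIRST(( () = { ( } and FIRST(num) = { num }.
The FIRST sets are disjoint and neither alternative is nullable — no conflict.

No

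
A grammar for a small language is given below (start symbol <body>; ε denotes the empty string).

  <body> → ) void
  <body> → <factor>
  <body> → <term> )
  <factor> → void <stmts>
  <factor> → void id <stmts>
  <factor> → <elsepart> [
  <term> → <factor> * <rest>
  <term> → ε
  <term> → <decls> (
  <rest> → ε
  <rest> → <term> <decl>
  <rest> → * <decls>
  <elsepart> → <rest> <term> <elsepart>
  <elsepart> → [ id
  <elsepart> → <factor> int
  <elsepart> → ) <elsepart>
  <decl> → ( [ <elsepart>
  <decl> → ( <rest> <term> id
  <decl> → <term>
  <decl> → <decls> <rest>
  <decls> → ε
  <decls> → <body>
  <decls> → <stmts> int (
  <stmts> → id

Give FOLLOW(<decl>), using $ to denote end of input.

In <rest> → <term> <decl>: <decl> is at the end, add FOLLOW(<rest>) = { (, ), *, [, id, void }.
Union: FOLLOW(<decl>) = { (, ), *, [, id, void }.

{ (, ), *, [, id, void }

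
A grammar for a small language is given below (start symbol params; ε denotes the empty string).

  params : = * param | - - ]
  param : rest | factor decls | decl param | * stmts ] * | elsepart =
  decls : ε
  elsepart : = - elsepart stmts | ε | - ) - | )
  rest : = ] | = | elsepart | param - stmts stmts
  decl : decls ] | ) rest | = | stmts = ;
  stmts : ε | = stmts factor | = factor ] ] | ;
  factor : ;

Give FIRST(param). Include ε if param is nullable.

From param : rest: add FIRST(rest) = { ), *, -, ;, =, ], ε } (including ε since rest is nullable).
From param : factor decls: add FIRST(factor) = { ; }.
From param : decl param: add FIRST(decl) = { ), ;, =, ] }.
param : * stmts ] * contributes {*}.
From param : elsepart =: elsepart nullable, take FIRST(elsepart) ∪ {=} = { ), -, = }.
Union: FIRST(param) = { ), *, -, ;, =, ], ε }.

{ ), *, -, ;, =, ], ε }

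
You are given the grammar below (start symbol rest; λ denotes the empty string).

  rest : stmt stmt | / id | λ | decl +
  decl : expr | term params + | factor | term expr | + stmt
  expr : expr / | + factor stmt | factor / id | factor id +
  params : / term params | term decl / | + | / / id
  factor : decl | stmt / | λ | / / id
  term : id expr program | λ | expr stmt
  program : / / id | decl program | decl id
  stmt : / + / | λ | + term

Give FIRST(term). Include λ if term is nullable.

{ +, /, id, λ }

term : id expr program contributes {id}.
term : λ contributes λ.
From term : expr stmt: add FIRST(expr) = { +, /, id }.
Union: FIRST(term) = { +, /, id, λ }.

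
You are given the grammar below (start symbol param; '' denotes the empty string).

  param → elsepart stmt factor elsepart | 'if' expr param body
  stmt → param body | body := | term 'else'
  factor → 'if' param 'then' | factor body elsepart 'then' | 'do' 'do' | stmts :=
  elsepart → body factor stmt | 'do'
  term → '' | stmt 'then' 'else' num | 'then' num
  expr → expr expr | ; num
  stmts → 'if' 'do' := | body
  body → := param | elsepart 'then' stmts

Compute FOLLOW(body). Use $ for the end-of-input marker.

In param → 'if' expr param body: body is at the end, add FOLLOW(param) = { $, 'do', 'else', 'if', 'then', := }.
In stmt → param body: body is at the end, add FOLLOW(stmt) = { $, 'do', 'else', 'if', 'then', := }.
In stmt → body :=: add FIRST(:=) = { := }.
In factor → factor body elsepart 'then': add FIRST(elsepart 'then') = { 'do', := }.
In elsepart → body factor stmt: add FIRST(factor stmt) = { 'do', 'if', := }.
In stmts → body: body is at the end, add FOLLOW(stmts) = { $, 'do', 'else', 'if', 'then', := }.
Union: FOLLOW(body) = { $, 'do', 'else', 'if', 'then', := }.

{ $, 'do', 'else', 'if', 'then', := }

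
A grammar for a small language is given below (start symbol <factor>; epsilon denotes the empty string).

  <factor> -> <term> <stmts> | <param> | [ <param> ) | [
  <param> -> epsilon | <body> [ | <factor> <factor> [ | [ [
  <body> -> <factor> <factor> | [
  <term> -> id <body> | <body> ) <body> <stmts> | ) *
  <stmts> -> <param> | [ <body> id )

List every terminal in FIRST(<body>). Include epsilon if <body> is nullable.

From <body> -> <factor> <factor>: <factor>, <factor> nullable, take FIRST(<factor>) ∪ FIRST(<factor>) = { ), [, id }; also epsilon since the whole RHS is nullable.
<body> -> [ contributes {[}.
Union: FIRST(<body>) = { ), [, id, epsilon }.

{ ), [, id, epsilon }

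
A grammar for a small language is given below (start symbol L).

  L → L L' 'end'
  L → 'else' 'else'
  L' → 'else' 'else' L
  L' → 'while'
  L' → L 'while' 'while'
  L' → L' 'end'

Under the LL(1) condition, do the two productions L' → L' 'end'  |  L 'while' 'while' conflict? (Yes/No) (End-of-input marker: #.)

FIRST(L' 'end') = { 'else', 'while' } and FIRST(L 'while' 'while') = { 'else' }.
Both contain 'else', so the two alternatives are not disjoint — LL(1) conflict.

Yes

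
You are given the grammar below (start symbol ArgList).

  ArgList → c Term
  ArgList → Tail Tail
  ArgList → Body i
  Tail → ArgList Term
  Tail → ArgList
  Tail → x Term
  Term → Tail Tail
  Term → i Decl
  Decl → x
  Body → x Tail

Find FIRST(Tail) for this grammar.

From Tail → ArgList Term: add FIRST(ArgList) = { c, x }.
From Tail → ArgList: add FIRST(ArgList) = { c, x }.
Tail → x Term contributes {x}.
Union: FIRST(Tail) = { c, x }.

{ c, x }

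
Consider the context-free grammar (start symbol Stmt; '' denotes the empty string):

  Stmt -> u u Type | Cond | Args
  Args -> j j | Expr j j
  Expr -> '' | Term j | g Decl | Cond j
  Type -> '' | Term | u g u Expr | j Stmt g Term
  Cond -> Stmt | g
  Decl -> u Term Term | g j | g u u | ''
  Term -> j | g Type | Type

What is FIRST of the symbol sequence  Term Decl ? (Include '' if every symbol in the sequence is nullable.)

Add FIRST(Term)\{''} = { g, j, u }; Term is nullable, continue.
Add FIRST(Decl)\{''} = { g, u }; Decl is nullable, continue.
Every symbol is nullable, so include ''.

{ g, j, u, '' }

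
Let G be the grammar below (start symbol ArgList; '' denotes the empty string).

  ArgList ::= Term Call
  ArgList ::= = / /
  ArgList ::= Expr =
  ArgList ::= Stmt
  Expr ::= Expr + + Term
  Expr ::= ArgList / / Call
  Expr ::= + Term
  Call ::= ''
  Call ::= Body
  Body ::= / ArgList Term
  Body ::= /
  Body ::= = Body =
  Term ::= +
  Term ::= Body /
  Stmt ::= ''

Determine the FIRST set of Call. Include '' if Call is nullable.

{ /, =, '' }

Call ::= '' contributes ''.
From Call ::= Body: add FIRST(Body) = { /, = }.
Union: FIRST(Call) = { /, =, '' }.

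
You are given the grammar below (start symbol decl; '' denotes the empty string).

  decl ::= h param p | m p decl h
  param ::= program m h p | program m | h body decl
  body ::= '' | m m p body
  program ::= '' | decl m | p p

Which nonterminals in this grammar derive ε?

Directly nullable (have an ''-production): body, program.
No other nonterminal has a production whose RHS symbols are all nullable.

{ body, program }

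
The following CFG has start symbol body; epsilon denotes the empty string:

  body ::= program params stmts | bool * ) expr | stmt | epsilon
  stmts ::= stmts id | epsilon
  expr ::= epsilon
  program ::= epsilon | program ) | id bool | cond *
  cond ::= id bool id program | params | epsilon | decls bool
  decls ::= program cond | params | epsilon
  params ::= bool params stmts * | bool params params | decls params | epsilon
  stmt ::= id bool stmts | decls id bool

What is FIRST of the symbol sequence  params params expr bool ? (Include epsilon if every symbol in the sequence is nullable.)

{ ), *, bool, id }

Add FIRST(params)\{epsilon} = { ), *, bool, id }; params is nullable, continue.
Add FIRST(params)\{epsilon} = { ), *, bool, id }; params is nullable, continue.
Add FIRST(expr)\{epsilon} = {  }; expr is nullable, continue.
bool is a terminal; add {bool} and stop.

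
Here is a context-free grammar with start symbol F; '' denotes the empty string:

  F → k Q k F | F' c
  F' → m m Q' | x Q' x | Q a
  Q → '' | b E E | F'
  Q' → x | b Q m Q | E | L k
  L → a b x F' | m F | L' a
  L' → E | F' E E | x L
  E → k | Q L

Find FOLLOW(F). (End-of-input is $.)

F is the start symbol, so $ ∈ FOLLOW(F).
In F → k Q k F: F is at the end, add FOLLOW(F) = { $, a, b, c, k, m, x }.
In L → m F: F is at the end, add FOLLOW(L) = { a, b, c, k, m, x }.
Union: FOLLOW(F) = { $, a, b, c, k, m, x }.

{ $, a, b, c, k, m, x }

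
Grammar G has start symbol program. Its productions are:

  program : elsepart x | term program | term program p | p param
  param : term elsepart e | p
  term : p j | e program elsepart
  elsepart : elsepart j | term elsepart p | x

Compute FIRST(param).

From param : term elsepart e: add FIRST(term) = { e, p }.
param : p contributes {p}.
Union: FIRST(param) = { e, p }.

{ e, p }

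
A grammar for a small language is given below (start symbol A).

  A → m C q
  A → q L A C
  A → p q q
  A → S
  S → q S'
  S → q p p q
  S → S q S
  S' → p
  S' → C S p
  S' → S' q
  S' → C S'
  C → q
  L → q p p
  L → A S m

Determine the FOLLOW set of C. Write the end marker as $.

In A → m C q: add FIRST(q) = { q }.
In A → q L A C: C is at the end, add FOLLOW(A) = { $, q }.
In S' → C S p: add FIRST(S p) = { q }.
In S' → C S': add FIRST(S') = { p, q }.
Union: FOLLOW(C) = { $, p, q }.

{ $, p, q }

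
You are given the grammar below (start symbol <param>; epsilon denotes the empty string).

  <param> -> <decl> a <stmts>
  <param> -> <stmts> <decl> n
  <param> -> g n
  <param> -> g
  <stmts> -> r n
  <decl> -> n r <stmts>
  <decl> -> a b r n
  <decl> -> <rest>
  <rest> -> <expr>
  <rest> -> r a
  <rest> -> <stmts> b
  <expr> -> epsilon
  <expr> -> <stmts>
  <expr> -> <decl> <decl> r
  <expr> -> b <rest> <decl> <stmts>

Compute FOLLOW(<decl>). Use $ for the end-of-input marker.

In <param> -> <decl> a <stmts>: add FIRST(a <stmts>) = { a }.
In <param> -> <stmts> <decl> n: add FIRST(n) = { n }.
In <expr> -> <decl> <decl> r: add FIRST(<decl> r) = { a, b, n, r }.
In <expr> -> <decl> <decl> r: add FIRST(r) = { r }.
In <expr> -> b <rest> <decl> <stmts>: add FIRST(<stmts>) = { r }.
Union: FOLLOW(<decl>) = { a, b, n, r }.

{ a, b, n, r }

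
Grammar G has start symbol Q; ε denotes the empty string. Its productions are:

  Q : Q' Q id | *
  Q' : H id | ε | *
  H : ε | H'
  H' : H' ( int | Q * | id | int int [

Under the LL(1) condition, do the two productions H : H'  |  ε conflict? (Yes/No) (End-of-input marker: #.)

Yes

FIRST(H') = { *, id, int } and FIRST(ε) = { ε }.
The second alternative is nullable and FOLLOW(H) = { id } shares id with FIRST of the first — conflict.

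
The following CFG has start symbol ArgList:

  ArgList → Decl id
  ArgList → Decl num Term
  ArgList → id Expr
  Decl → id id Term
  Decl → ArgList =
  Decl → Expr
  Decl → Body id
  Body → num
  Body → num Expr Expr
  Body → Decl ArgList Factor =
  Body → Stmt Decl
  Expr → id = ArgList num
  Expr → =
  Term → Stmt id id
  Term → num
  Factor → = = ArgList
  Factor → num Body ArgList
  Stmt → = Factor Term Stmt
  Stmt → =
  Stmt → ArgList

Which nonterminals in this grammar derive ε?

No nonterminal has an empty production or an RHS whose symbols are all nullable.

{ } (none)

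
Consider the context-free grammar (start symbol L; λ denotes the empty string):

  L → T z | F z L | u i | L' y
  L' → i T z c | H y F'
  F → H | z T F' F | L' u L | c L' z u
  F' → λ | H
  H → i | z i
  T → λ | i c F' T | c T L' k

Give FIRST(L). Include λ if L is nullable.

From L → T z: T nullable, take FIRST(T) ∪ {z} = { c, i, z }.
From L → F z L: add FIRST(F) = { c, i, z }.
L → u i contributes {u}.
From L → L' y: add FIRST(L') = { i, z }.
Union: FIRST(L) = { c, i, u, z }.

{ c, i, u, z }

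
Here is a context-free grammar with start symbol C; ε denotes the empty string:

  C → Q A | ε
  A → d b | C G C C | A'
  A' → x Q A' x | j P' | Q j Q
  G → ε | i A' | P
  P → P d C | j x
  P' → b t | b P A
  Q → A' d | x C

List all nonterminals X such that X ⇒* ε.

Directly nullable (have an ε-production): C, G.
A → C G C C with every symbol nullable, so A is nullable.
No other nonterminal has a production whose RHS symbols are all nullable.

{ A, C, G }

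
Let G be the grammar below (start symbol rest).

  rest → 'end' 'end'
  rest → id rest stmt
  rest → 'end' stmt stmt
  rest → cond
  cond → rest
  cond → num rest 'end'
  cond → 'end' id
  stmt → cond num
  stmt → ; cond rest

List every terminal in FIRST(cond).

{ 'end', id, num }

From cond → rest: add FIRST(rest) = { 'end', id, num }.
cond → num rest 'end' contributes {num}.
cond → 'end' id contributes {'end'}.
Union: FIRST(cond) = { 'end', id, num }.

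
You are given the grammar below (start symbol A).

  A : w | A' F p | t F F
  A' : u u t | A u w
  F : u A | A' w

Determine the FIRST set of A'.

A' : u u t contributes {u}.
From A' : A u w: add FIRST(A) = { t, u, w }.
Union: FIRST(A') = { t, u, w }.

{ t, u, w }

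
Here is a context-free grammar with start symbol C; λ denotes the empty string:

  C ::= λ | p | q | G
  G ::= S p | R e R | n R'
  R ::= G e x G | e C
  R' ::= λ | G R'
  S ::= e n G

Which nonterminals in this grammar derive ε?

{ C, R' }

Directly nullable (have an λ-production): C, R'.
No other nonterminal has a production whose RHS symbols are all nullable.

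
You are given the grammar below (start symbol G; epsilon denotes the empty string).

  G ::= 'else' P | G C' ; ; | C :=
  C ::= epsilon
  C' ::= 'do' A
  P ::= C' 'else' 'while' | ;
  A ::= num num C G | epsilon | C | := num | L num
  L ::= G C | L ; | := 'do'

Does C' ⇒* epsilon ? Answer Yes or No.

Nullable nonterminals: A, C.
No production of C' has an RHS whose symbols are all nullable, so C' is not nullable.

No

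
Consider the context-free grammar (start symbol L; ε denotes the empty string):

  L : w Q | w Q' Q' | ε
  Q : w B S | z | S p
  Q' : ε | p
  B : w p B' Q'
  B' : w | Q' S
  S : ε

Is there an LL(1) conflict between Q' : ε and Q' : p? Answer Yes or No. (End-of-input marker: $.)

FIRST(ε) = { ε } and FIRST(p) = { p }.
The first alternative is nullable and FOLLOW(Q') = { $, p } shares p with FIRST of the second — conflict.

Yes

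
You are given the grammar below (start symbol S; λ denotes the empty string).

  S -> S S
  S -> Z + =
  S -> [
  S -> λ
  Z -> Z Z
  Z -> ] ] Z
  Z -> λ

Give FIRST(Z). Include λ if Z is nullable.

From Z -> Z Z: Z, Z nullable, take FIRST(Z) ∪ FIRST(Z) = { ] }; also λ since the whole RHS is nullable.
Z -> ] ] Z contributes {]}.
Z -> λ contributes λ.
Union: FIRST(Z) = { ], λ }.

{ ], λ }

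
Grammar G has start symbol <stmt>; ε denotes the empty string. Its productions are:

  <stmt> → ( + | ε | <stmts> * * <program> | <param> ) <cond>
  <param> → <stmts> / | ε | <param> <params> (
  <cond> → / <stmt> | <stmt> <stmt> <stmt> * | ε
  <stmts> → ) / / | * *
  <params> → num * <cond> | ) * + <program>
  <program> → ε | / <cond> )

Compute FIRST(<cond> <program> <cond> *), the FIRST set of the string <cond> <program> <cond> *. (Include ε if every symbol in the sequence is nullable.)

{ (, ), *, /, num }

Add FIRST(<cond>)\{ε} = { (, ), *, /, num }; <cond> is nullable, continue.
Add FIRST(<program>)\{ε} = { / }; <program> is nullable, continue.
Add FIRST(<cond>)\{ε} = { (, ), *, /, num }; <cond> is nullable, continue.
* is a terminal; add {*} and stop.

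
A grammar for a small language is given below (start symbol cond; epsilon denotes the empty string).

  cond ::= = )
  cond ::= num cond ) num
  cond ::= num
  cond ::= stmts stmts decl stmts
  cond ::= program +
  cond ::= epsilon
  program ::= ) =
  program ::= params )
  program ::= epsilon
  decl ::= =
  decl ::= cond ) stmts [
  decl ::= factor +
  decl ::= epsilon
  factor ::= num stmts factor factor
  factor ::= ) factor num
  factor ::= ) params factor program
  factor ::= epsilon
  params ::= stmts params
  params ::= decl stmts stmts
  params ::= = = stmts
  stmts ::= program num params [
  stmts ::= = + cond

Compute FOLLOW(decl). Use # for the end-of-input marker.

In cond ::= stmts stmts decl stmts: add FIRST(stmts) = { ), +, =, num }.
In params ::= decl stmts stmts: add FIRST(stmts stmts) = { ), +, =, num }.
Union: FOLLOW(decl) = { ), +, =, num }.

{ ), +, =, num }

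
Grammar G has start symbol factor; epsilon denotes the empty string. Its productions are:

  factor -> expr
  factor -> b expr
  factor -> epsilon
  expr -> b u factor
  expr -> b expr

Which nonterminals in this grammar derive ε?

Directly nullable (have an epsilon-production): factor.
No other nonterminal has a production whose RHS symbols are all nullable.

{ factor }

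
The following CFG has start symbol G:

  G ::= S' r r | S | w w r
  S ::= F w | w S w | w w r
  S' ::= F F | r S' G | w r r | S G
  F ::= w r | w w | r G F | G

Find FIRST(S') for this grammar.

From S' ::= F F: add FIRST(F) = { r, w }.
S' ::= r S' G contributes {r}.
S' ::= w r r contributes {w}.
From S' ::= S G: add FIRST(S) = { r, w }.
Union: FIRST(S') = { r, w }.

{ r, w }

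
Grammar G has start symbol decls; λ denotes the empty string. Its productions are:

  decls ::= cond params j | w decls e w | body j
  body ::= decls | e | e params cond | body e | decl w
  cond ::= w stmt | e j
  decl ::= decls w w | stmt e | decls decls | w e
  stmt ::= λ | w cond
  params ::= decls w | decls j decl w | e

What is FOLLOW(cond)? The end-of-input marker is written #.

{ e, j, w }

In decls ::= cond params j: add FIRST(params j) = { e, w }.
In body ::= e params cond: cond is at the end, add FOLLOW(body) = { e, j }.
In stmt ::= w cond: cond is at the end, add FOLLOW(stmt) = { e, j, w }.
Union: FOLLOW(cond) = { e, j, w }.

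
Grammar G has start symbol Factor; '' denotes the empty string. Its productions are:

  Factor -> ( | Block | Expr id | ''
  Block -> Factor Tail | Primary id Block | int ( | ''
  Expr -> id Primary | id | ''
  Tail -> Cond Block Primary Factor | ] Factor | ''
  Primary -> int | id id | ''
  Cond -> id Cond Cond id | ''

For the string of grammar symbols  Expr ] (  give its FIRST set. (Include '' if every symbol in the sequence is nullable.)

Add FIRST(Expr)\{''} = { id }; Expr is nullable, continue.
] is a terminal; add {]} and stop.

{ ], id }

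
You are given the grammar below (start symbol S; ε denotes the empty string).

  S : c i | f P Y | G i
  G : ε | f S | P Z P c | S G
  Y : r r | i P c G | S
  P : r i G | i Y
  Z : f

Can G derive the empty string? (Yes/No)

Yes

G has an ε-production, so G ⇒ ε.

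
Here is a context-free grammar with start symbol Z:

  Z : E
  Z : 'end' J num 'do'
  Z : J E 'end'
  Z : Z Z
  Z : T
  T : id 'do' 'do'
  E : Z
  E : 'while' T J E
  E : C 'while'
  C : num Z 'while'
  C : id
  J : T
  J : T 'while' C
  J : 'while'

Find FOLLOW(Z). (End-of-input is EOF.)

Z is the start symbol, so EOF ∈ FOLLOW(Z).
In Z : Z Z: add FIRST(Z) = { 'end', 'while', id, num }.
In Z : Z Z: Z is at the end, add FOLLOW(Z) = { EOF, 'end', 'while', id, num }.
In E : Z: Z is at the end, add FOLLOW(E) = { EOF, 'end', 'while', id, num }.
In C : num Z 'while': add FIRST('while') = { 'while' }.
Union: FOLLOW(Z) = { EOF, 'end', 'while', id, num }.

{ EOF, 'end', 'while', id, num }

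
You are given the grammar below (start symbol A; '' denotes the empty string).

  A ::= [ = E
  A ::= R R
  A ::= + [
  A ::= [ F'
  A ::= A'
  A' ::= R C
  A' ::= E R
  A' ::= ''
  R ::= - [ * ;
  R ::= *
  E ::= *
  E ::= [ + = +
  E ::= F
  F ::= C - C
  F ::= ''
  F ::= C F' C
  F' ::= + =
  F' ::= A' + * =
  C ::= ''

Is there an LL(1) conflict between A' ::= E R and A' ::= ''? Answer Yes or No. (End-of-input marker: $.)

Yes

FIRST(E R) = { *, +, -, [ } and FIRST('') = { '' }.
The second alternative is nullable and FOLLOW(A') = { $, + } shares + with FIRST of the first — conflict.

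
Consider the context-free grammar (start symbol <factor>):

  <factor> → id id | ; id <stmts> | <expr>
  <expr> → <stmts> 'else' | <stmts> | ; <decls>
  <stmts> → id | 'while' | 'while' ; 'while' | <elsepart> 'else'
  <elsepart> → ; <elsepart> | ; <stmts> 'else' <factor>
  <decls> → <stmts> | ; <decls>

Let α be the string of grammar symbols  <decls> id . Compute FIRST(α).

Add FIRST(<decls>) = { 'while', ;, id }; <decls> is not nullable, stop.

{ 'while', ;, id }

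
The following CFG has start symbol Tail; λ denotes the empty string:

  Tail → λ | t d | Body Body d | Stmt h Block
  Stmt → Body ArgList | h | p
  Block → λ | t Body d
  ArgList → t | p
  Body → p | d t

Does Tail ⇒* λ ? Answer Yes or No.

Yes

Tail has an λ-production, so Tail ⇒ λ.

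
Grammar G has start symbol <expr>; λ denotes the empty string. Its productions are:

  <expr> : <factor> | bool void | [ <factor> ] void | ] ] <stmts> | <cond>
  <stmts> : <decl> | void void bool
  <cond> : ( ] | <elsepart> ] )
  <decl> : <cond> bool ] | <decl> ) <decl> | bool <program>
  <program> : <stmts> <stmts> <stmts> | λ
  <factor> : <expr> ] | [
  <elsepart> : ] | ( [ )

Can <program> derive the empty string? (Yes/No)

<program> has an λ-production, so <program> ⇒ λ.

Yes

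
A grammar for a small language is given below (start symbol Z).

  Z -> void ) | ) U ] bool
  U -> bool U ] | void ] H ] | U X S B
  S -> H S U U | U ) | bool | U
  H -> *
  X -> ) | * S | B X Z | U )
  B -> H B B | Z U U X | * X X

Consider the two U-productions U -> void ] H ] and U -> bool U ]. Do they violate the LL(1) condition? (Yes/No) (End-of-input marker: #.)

FIRST(void ] H ]) = { void } and FIRST(bool U ]) = { bool }.
The FIRST sets are disjoint and neither alternative is nullable — no conflict.

No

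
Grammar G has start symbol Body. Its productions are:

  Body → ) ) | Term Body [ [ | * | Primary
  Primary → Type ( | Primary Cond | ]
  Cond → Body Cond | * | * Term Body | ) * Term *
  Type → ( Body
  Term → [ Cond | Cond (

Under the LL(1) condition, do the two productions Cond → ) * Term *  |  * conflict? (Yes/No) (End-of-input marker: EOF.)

No

FIRST() * Term *) = { ) } and FIRST(*) = { * }.
The FIRST sets are disjoint and neither alternative is nullable — no conflict.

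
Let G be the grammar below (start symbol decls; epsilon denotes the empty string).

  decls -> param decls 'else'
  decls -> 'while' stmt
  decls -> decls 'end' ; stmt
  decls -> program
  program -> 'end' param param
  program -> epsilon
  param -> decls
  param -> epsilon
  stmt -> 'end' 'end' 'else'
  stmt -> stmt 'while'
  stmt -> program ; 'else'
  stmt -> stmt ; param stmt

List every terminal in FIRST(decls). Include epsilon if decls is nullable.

{ 'else', 'end', 'while', epsilon }

From decls -> param decls 'else': param, decls nullable, take FIRST(param) ∪ FIRST(decls) ∪ {'else'} = { 'else', 'end', 'while' }.
decls -> 'while' stmt contributes {'while'}.
From decls -> decls 'end' ; stmt: decls nullable, take FIRST(decls) ∪ {'end'} = { 'else', 'end', 'while' }.
From decls -> program: add FIRST(program) = { 'end', epsilon } (including epsilon since program is nullable).
Union: FIRST(decls) = { 'else', 'end', 'while', epsilon }.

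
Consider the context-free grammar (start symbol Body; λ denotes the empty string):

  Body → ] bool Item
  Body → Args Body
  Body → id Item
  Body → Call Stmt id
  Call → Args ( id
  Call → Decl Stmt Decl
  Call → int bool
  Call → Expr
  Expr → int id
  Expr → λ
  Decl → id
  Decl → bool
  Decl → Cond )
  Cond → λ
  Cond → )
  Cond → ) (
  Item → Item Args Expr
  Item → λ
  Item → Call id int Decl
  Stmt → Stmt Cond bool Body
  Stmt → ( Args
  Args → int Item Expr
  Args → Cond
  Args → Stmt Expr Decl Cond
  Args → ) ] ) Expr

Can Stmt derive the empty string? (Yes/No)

No

Nullable nonterminals: Args, Call, Cond, Expr, Item.
No production of Stmt has an RHS whose symbols are all nullable, so Stmt is not nullable.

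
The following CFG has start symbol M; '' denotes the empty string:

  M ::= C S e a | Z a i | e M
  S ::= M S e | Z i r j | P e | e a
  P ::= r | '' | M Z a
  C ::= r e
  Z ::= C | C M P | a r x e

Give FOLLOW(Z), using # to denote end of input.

In M ::= Z a i: add FIRST(a i) = { a }.
In S ::= Z i r j: add FIRST(i r j) = { i }.
In P ::= M Z a: add FIRST(a) = { a }.
Union: FOLLOW(Z) = { a, i }.

{ a, i }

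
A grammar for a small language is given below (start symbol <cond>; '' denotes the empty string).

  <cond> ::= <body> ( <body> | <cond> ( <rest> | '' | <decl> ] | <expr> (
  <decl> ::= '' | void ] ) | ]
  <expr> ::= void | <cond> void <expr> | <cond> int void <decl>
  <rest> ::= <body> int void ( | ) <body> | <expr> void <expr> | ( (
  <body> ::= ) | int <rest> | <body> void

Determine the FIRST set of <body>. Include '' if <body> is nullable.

<body> ::= ) contributes {)}.
<body> ::= int <rest> contributes {int}.
From <body> ::= <body> void: add FIRST(<body>) = { ), int }.
Union: FIRST(<body>) = { ), int }.

{ ), int }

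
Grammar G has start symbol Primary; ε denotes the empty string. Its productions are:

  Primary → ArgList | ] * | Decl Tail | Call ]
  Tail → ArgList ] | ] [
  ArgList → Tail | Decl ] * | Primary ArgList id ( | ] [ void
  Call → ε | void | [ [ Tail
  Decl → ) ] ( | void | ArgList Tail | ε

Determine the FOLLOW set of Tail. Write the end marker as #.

In Primary → Decl Tail: Tail is at the end, add FOLLOW(Primary) = { #, ), [, ], void }.
In ArgList → Tail: Tail is at the end, add FOLLOW(ArgList) = { #, ), [, ], id, void }.
In Call → [ [ Tail: Tail is at the end, add FOLLOW(Call) = { ] }.
In Decl → ArgList Tail: Tail is at the end, add FOLLOW(Decl) = { ), [, ], void }.
Union: FOLLOW(Tail) = { #, ), [, ], id, void }.

{ #, ), [, ], id, void }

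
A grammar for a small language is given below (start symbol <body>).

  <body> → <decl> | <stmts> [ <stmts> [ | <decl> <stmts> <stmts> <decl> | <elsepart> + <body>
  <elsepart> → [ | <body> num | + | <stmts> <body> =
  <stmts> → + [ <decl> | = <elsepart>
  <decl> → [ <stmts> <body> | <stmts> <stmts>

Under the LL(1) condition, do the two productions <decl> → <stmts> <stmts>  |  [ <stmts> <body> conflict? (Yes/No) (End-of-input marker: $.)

No

FIRST(<stmts> <stmts>) = { +, = } and FIRST([ <stmts> <body>) = { [ }.
The FIRST sets are disjoint and neither alternative is nullable — no conflict.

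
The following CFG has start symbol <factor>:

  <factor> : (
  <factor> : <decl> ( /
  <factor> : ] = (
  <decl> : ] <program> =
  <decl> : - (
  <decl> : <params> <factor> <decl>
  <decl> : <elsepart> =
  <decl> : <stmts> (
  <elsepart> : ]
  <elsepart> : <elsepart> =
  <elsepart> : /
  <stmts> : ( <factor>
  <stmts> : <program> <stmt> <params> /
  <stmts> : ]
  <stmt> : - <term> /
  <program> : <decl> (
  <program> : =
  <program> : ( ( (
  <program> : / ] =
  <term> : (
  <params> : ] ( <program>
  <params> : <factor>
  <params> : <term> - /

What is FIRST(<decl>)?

{ (, -, /, =, ] }

<decl> : ] <program> = contributes {]}.
<decl> : - ( contributes {-}.
From <decl> : <params> <factor> <decl>: add FIRST(<params>) = { (, -, /, =, ] }.
From <decl> : <elsepart> =: add FIRST(<elsepart>) = { /, ] }.
From <decl> : <stmts> (: add FIRST(<stmts>) = { (, -, /, =, ] }.
Union: FIRST(<decl>) = { (, -, /, =, ] }.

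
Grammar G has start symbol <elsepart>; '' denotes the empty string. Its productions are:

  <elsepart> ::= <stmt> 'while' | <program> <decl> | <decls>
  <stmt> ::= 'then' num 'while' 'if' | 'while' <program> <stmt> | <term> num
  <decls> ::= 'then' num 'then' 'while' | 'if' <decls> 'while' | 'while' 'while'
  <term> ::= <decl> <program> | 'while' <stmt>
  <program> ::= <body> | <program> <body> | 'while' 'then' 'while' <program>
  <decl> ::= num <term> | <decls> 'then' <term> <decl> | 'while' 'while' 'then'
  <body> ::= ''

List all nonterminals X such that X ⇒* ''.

Directly nullable (have an ''-production): <body>.
<program> ::= <body> with every symbol nullable, so <program> is nullable.
No other nonterminal has a production whose RHS symbols are all nullable.

{ <body>, <program> }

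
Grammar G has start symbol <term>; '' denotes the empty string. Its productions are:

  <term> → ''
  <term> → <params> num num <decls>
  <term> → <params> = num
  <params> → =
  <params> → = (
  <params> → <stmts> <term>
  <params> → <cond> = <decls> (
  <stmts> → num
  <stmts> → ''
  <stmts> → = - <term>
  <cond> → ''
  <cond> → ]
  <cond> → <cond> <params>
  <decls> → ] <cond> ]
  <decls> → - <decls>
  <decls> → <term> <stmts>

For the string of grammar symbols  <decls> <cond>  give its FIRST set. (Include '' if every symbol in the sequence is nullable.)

{ -, =, ], num, '' }

Add FIRST(<decls>)\{''} = { -, =, ], num }; <decls> is nullable, continue.
Add FIRST(<cond>)\{''} = { =, ], num }; <cond> is nullable, continue.
Every symbol is nullable, so include ''.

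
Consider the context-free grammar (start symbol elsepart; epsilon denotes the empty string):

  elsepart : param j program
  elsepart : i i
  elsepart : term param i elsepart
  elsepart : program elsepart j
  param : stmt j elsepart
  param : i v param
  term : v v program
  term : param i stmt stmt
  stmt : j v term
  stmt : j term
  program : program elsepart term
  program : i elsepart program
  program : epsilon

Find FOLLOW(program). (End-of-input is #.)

In elsepart : param j program: program is at the end, add FOLLOW(elsepart) = { #, i, j, v }.
In elsepart : program elsepart j: add FIRST(elsepart j) = { i, j, v }.
In term : v v program: program is at the end, add FOLLOW(term) = { #, i, j, v }.
In program : program elsepart term: add FIRST(elsepart term) = { i, j, v }.
In program : i elsepart program: program is at the end, add FOLLOW(program) = { #, i, j, v }.
Union: FOLLOW(program) = { #, i, j, v }.

{ #, i, j, v }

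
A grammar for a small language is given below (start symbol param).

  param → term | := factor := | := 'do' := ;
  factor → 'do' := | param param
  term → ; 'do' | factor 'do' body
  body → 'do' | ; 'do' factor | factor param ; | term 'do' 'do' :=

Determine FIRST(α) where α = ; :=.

; is a terminal; add {;} and stop.

{ ; }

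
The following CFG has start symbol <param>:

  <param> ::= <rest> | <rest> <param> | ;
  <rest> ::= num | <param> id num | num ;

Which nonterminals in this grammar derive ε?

No nonterminal has an empty production or an RHS whose symbols are all nullable.

{ } (none)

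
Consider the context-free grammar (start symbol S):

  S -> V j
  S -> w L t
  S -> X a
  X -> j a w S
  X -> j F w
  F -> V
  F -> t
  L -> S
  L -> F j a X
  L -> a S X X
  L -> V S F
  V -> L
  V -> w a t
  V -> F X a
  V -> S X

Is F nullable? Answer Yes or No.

No nonterminal in this grammar is nullable.
No production of F has an RHS whose symbols are all nullable, so F is not nullable.

No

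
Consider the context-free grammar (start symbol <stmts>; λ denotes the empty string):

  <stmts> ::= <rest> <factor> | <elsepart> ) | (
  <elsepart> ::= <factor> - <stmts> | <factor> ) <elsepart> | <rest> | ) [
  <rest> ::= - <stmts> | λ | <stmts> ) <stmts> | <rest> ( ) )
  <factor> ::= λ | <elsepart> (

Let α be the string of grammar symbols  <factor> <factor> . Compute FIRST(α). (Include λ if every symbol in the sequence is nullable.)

Add FIRST(<factor>)\{λ} = { (, ), - }; <factor> is nullable, continue.
Add FIRST(<factor>)\{λ} = { (, ), - }; <factor> is nullable, continue.
Every symbol is nullable, so include λ.

{ (, ), -, λ }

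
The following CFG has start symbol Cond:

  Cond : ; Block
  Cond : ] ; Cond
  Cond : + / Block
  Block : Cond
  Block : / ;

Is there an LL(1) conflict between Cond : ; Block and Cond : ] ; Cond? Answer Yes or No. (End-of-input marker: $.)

FIRST(; Block) = { ; } and FIRST(] ; Cond) = { ] }.
The FIRST sets are disjoint and neither alternative is nullable — no conflict.

No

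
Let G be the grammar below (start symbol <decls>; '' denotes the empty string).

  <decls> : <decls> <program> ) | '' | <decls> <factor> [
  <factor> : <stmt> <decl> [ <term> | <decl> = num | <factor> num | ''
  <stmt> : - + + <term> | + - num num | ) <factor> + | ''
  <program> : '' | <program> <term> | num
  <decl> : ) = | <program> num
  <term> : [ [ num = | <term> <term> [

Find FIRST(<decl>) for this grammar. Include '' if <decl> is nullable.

{ ), [, num }

<decl> : ) = contributes {)}.
From <decl> : <program> num: <program> nullable, take FIRST(<program>) ∪ {num} = { [, num }.
Union: FIRST(<decl>) = { ), [, num }.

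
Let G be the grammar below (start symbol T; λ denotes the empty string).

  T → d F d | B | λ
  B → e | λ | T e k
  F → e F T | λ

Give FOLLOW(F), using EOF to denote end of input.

In T → d F d: add FIRST(d) = { d }.
In F → e F T: add FIRST(T)\{λ} = { d, e }.
  Since T is nullable, also add FOLLOW(F) = { d, e }.
Union: FOLLOW(F) = { d, e }.

{ d, e }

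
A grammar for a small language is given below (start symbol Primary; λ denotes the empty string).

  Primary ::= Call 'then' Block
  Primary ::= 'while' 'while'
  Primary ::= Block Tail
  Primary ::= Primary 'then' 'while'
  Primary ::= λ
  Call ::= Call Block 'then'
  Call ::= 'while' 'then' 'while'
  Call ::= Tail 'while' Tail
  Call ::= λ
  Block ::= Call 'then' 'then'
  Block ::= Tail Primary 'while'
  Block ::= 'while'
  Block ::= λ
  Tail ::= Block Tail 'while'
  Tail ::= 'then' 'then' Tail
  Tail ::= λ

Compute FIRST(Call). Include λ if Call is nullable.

{ 'then', 'while', λ }

From Call ::= Call Block 'then': Call, Block nullable, take FIRST(Call) ∪ FIRST(Block) ∪ {'then'} = { 'then', 'while' }.
Call ::= 'while' 'then' 'while' contributes {'while'}.
From Call ::= Tail 'while' Tail: Tail nullable, take FIRST(Tail) ∪ {'while'} = { 'then', 'while' }.
Call ::= λ contributes λ.
Union: FIRST(Call) = { 'then', 'while', λ }.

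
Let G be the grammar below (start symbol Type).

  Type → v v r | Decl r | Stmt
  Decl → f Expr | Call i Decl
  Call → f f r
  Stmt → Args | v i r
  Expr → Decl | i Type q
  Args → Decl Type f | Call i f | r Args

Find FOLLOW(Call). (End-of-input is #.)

{ i }

In Decl → Call i Decl: add FIRST(i Decl) = { i }.
In Args → Call i f: add FIRST(i f) = { i }.
Union: FOLLOW(Call) = { i }.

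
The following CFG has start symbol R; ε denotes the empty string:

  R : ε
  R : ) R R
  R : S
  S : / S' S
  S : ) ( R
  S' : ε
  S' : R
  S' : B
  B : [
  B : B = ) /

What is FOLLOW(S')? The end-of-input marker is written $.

{ ), / }

In S : / S' S: add FIRST(S) = { ), / }.
Union: FOLLOW(S') = { ), / }.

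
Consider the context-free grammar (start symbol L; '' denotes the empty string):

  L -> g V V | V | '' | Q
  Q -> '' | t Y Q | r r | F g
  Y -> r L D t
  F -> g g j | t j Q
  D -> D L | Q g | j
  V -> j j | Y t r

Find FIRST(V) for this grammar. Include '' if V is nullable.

V -> j j contributes {j}.
From V -> Y t r: add FIRST(Y) = { r }.
Union: FIRST(V) = { j, r }.

{ j, r }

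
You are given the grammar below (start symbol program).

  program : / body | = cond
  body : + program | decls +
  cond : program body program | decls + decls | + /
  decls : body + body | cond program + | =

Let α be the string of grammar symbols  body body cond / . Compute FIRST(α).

{ +, /, = }

Add FIRST(body) = { +, /, = }; body is not nullable, stop.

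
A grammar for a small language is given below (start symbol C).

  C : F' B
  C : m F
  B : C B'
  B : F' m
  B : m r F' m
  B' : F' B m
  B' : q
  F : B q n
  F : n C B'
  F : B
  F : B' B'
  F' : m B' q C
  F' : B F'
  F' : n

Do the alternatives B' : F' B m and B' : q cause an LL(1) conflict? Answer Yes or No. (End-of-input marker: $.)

FIRST(F' B m) = { m, n } and FIRST(q) = { q }.
The FIRST sets are disjoint and neither alternative is nullable — no conflict.

No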